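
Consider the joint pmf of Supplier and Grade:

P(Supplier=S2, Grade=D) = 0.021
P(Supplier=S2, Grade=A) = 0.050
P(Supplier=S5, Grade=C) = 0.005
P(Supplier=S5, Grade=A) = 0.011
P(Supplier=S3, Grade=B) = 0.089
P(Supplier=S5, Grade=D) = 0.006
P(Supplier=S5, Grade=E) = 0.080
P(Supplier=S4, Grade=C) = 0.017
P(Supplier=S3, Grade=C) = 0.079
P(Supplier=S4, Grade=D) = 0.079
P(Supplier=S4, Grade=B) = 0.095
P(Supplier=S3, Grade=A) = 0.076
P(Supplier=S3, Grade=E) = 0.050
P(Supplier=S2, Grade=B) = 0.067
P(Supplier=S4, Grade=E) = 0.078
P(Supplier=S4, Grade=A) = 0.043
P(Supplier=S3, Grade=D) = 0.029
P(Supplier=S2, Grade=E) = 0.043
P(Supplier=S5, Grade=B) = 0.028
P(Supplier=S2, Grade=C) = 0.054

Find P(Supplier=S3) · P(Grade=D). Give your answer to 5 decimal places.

0.04361

P(Supplier=S3) = 0.076 + 0.089 + 0.079 + 0.029 + 0.050 = 0.323.
P(Grade=D) = 0.021 + 0.029 + 0.079 + 0.006 = 0.135.
Product: 0.323 × 0.135 = 0.04361.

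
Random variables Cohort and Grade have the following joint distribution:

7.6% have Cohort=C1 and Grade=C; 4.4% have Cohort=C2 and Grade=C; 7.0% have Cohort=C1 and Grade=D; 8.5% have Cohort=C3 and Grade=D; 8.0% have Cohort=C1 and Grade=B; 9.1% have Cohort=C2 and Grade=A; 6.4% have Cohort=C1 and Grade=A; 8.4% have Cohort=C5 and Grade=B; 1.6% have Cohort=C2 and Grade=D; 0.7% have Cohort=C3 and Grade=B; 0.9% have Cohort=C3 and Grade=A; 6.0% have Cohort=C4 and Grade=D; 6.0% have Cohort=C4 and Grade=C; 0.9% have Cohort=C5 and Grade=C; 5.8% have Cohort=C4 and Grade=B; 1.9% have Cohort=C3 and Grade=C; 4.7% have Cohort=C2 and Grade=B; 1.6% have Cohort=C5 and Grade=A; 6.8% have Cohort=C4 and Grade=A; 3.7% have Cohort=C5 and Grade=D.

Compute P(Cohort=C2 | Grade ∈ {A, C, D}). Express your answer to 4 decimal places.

P(Grade=A) = 0.064 + 0.091 + 0.009 + 0.068 + 0.016 = 0.248.
P(Grade=C) = 0.076 + 0.044 + 0.019 + 0.060 + 0.009 = 0.208.
P(Grade=D) = 0.070 + 0.016 + 0.085 + 0.060 + 0.037 = 0.268.
P(Grade ∈ {A, C, D}) = 0.248 + 0.208 + 0.268 = 0.724; P(Cohort=C2, Grade ∈ {A, C, D}) = 0.091 + 0.044 + 0.016 = 0.151.
P(Cohort=C2 | Grade ∈ {A, C, D}) = 0.151/0.724 = 0.2086.

0.2086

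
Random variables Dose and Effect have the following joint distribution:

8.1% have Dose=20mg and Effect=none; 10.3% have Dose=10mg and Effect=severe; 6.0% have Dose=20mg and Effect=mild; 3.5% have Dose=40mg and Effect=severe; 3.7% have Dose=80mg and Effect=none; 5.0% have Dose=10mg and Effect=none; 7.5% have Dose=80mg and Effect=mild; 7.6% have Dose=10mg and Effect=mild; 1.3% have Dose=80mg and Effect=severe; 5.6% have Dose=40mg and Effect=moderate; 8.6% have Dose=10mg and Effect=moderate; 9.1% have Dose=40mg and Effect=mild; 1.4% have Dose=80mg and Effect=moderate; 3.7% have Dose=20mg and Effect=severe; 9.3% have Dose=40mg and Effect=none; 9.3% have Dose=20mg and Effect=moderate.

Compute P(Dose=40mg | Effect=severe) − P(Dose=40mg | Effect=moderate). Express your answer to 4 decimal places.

P(Effect=severe) = 0.103 + 0.037 + 0.035 + 0.013 = 0.188; P(Dose=40mg | Effect=severe) = 0.035/0.188 = 0.18617.
P(Effect=moderate) = 0.086 + 0.093 + 0.056 + 0.014 = 0.249; P(Dose=40mg | Effect=moderate) = 0.056/0.249 = 0.22490.
Difference = -0.0387.

-0.0387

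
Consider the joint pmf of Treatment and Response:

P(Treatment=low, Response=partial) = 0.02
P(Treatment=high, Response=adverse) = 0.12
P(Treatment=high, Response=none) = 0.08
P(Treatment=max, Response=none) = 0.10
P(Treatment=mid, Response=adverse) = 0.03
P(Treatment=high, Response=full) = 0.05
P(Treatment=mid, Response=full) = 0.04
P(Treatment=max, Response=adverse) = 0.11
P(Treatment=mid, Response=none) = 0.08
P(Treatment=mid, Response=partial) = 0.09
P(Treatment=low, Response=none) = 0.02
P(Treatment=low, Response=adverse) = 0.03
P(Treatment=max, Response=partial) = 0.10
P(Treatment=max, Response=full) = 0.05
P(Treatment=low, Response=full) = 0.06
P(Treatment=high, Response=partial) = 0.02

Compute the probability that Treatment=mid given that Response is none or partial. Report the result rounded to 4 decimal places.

P(Response=none) = 0.02 + 0.08 + 0.08 + 0.10 = 0.28.
P(Response=partial) = 0.02 + 0.09 + 0.02 + 0.10 = 0.23.
P(Response ∈ {none, partial}) = 0.28 + 0.23 = 0.51; P(Treatment=mid, Response ∈ {none, partial}) = 0.08 + 0.09 = 0.17.
P(Treatment=mid | Response ∈ {none, partial}) = 0.17/0.51 = 0.3333.

0.3333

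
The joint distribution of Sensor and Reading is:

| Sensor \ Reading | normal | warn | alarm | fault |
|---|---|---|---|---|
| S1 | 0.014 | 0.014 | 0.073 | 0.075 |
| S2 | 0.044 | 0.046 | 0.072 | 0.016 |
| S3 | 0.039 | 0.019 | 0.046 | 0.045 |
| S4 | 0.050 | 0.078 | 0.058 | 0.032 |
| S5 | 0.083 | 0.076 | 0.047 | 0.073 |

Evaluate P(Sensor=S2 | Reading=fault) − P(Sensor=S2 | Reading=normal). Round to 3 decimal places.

P(Reading=fault) = 0.075 + 0.016 + 0.045 + 0.032 + 0.073 = 0.241; P(Sensor=S2 | Reading=fault) = 0.016/0.241 = 0.0664.
P(Reading=normal) = 0.014 + 0.044 + 0.039 + 0.050 + 0.083 = 0.230; P(Sensor=S2 | Reading=normal) = 0.044/0.230 = 0.1913.
Difference = -0.125.

-0.125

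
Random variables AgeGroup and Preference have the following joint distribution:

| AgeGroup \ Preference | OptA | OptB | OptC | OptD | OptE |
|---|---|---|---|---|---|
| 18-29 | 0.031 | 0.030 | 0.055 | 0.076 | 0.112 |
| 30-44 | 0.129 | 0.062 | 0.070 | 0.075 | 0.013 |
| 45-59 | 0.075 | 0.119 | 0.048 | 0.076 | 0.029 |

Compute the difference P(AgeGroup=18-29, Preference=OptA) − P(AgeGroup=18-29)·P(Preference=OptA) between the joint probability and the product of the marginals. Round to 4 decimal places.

P(AgeGroup=18-29) = 0.031 + 0.030 + 0.055 + 0.076 + 0.112 = 0.304.
P(Preference=OptA) = 0.031 + 0.129 + 0.075 = 0.235.
P(AgeGroup=18-29, Preference=OptA) − P(AgeGroup=18-29)P(Preference=OptA) = 0.031 − 0.304×0.235 = -0.0404.

-0.0404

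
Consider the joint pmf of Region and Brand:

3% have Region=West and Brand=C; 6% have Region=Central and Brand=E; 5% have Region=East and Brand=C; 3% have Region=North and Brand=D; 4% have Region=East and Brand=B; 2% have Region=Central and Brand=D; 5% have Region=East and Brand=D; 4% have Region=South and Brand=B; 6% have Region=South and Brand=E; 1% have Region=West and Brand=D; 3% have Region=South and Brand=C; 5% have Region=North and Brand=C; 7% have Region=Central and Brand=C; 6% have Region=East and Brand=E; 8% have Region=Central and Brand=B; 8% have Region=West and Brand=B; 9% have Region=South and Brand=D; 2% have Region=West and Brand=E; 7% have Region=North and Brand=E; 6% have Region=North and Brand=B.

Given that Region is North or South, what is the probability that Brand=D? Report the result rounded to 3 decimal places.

P(Region=North) = 0.06 + 0.05 + 0.03 + 0.07 = 0.21.
P(Region=South) = 0.04 + 0.03 + 0.09 + 0.06 = 0.22.
P(Region ∈ {North, South}) = 0.21 + 0.22 = 0.43; P(Brand=D, Region ∈ {North, South}) = 0.03 + 0.09 = 0.12.
P(Brand=D | Region ∈ {North, South}) = 0.12/0.43 = 0.279.

0.279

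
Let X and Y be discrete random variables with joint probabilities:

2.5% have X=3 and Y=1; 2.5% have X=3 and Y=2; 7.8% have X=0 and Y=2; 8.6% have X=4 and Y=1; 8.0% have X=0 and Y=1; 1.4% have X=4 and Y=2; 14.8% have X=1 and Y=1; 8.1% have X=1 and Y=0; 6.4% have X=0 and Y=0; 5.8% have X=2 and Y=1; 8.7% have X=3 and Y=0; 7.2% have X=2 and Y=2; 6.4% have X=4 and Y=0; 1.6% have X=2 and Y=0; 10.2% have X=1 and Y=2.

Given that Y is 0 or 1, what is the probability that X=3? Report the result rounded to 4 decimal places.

0.1580

P(Y=0) = 0.064 + 0.081 + 0.016 + 0.087 + 0.064 = 0.312.
P(Y=1) = 0.080 + 0.148 + 0.058 + 0.025 + 0.086 = 0.397.
P(Y ∈ {0, 1}) = 0.312 + 0.397 = 0.709; P(X=3, Y ∈ {0, 1}) = 0.087 + 0.025 = 0.112.
P(X=3 | Y ∈ {0, 1}) = 0.112/0.709 = 0.1580.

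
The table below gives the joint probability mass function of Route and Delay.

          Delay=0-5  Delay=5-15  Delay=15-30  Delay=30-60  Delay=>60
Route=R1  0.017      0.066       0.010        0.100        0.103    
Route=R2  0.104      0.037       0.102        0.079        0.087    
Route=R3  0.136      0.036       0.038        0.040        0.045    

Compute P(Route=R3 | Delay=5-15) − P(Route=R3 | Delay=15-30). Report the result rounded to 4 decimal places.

0.0057

P(Delay=5-15) = 0.066 + 0.037 + 0.036 = 0.139; P(Route=R3 | Delay=5-15) = 0.036/0.139 = 0.25899.
P(Delay=15-30) = 0.010 + 0.102 + 0.038 = 0.150; P(Route=R3 | Delay=15-30) = 0.038/0.150 = 0.25333.
Difference = 0.0057.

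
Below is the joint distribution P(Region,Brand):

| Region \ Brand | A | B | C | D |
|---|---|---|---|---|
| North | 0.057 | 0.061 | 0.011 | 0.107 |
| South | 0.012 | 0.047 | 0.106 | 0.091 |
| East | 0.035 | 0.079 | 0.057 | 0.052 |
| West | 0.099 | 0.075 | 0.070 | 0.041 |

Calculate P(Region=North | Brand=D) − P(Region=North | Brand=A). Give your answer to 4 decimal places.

P(Brand=D) = 0.107 + 0.091 + 0.052 + 0.041 = 0.291; P(Region=North | Brand=D) = 0.107/0.291 = 0.36770.
P(Brand=A) = 0.057 + 0.012 + 0.035 + 0.099 = 0.203; P(Region=North | Brand=A) = 0.057/0.203 = 0.28079.
Difference = 0.0869.

0.0869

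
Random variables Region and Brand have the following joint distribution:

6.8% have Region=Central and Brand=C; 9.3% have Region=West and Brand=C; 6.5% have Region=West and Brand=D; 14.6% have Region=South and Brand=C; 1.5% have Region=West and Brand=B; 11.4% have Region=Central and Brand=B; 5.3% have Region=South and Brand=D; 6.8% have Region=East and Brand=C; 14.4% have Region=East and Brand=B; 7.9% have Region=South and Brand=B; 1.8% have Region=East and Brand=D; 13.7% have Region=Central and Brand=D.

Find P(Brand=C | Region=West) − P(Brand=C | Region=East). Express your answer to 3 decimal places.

0.242

P(Region=West) = 0.015 + 0.093 + 0.065 = 0.173; P(Brand=C | Region=West) = 0.093/0.173 = 0.5376.
P(Region=East) = 0.144 + 0.068 + 0.018 = 0.230; P(Brand=C | Region=East) = 0.068/0.230 = 0.2957.
Difference = 0.242.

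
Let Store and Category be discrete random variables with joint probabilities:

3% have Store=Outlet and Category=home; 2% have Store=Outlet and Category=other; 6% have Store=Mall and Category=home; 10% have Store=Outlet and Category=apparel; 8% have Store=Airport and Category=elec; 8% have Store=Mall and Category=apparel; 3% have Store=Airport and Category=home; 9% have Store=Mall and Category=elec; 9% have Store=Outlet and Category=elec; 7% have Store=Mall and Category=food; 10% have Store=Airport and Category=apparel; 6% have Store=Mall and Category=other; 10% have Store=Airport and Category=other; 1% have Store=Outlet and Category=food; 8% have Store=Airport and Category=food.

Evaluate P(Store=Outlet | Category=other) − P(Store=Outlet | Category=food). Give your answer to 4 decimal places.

P(Category=other) = 0.06 + 0.10 + 0.02 = 0.18; P(Store=Outlet | Category=other) = 0.02/0.18 = 0.11111.
P(Category=food) = 0.07 + 0.08 + 0.01 = 0.16; P(Store=Outlet | Category=food) = 0.01/0.16 = 0.06250.
Difference = 0.0486.

0.0486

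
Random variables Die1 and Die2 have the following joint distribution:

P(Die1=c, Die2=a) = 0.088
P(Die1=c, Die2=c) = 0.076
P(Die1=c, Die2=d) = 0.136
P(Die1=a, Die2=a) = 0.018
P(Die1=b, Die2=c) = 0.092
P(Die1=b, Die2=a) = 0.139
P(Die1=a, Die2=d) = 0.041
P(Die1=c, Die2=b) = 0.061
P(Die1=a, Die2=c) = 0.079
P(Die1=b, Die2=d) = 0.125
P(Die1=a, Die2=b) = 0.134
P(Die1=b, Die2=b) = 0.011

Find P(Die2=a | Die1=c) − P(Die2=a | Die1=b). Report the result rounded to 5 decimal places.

-0.13498

P(Die1=c) = 0.088 + 0.061 + 0.076 + 0.136 = 0.361; P(Die2=a | Die1=c) = 0.088/0.361 = 0.243767.
P(Die1=b) = 0.139 + 0.011 + 0.092 + 0.125 = 0.367; P(Die2=a | Die1=b) = 0.139/0.367 = 0.378747.
Difference = -0.13498.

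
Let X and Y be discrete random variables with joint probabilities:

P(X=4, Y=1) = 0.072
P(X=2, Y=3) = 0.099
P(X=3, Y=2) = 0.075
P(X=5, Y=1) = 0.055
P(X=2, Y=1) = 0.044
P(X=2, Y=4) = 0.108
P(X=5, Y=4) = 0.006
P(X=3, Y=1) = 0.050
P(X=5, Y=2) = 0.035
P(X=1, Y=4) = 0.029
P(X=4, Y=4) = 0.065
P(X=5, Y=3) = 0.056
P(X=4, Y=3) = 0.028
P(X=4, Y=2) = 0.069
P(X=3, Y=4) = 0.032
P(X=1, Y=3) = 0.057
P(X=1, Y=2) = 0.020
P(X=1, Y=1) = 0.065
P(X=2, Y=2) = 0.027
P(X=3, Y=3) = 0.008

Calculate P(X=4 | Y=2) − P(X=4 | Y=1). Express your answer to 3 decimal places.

P(Y=2) = 0.020 + 0.027 + 0.075 + 0.069 + 0.035 = 0.226; P(X=4 | Y=2) = 0.069/0.226 = 0.3053.
P(Y=1) = 0.065 + 0.044 + 0.050 + 0.072 + 0.055 = 0.286; P(X=4 | Y=1) = 0.072/0.286 = 0.2517.
Difference = 0.054.

0.054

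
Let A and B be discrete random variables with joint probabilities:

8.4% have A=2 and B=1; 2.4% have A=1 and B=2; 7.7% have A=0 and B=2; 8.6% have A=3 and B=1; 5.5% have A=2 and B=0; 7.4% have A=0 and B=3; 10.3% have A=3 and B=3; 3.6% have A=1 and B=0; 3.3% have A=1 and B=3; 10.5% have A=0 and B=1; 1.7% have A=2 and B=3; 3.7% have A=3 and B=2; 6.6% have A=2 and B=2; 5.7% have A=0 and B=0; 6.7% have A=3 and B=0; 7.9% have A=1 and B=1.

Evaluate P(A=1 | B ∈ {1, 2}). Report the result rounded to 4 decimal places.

P(B=1) = 0.105 + 0.079 + 0.084 + 0.086 = 0.354.
P(B=2) = 0.077 + 0.024 + 0.066 + 0.037 = 0.204.
P(B ∈ {1, 2}) = 0.354 + 0.204 = 0.558; P(A=1, B ∈ {1, 2}) = 0.079 + 0.024 = 0.103.
P(A=1 | B ∈ {1, 2}) = 0.103/0.558 = 0.1846.

0.1846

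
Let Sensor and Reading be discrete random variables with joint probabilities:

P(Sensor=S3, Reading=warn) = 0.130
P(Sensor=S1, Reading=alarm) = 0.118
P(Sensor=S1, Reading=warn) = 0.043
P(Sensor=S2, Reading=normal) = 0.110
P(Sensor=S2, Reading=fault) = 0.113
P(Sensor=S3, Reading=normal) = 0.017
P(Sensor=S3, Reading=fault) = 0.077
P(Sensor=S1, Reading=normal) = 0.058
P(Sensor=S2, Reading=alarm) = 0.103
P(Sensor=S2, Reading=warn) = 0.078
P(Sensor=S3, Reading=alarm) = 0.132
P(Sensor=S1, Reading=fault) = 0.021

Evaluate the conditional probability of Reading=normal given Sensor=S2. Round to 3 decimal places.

P(Sensor=S2) = 0.110 + 0.078 + 0.103 + 0.113 = 0.404.
P(Reading=normal | Sensor=S2) = 0.110/0.404 = 0.272.

0.272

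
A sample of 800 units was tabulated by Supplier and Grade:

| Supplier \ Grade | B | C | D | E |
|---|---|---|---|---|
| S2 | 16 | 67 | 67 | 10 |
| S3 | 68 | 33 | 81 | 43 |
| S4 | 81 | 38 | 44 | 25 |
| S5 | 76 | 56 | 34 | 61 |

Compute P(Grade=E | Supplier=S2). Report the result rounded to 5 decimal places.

0.06250

Total with Supplier=S2: 16 + 67 + 67 + 10 = 160.
P(Grade=E | Supplier=S2) = 10/160 = 0.06250.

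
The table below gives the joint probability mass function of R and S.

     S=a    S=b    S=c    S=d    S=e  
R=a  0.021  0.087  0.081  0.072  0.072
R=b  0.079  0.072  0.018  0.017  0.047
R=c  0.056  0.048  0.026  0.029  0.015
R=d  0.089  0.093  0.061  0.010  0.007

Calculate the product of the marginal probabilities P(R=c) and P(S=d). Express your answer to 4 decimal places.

P(R=c) = 0.056 + 0.048 + 0.026 + 0.029 + 0.015 = 0.174.
P(S=d) = 0.072 + 0.017 + 0.029 + 0.010 = 0.128.
Product: 0.174 × 0.128 = 0.0223.

0.0223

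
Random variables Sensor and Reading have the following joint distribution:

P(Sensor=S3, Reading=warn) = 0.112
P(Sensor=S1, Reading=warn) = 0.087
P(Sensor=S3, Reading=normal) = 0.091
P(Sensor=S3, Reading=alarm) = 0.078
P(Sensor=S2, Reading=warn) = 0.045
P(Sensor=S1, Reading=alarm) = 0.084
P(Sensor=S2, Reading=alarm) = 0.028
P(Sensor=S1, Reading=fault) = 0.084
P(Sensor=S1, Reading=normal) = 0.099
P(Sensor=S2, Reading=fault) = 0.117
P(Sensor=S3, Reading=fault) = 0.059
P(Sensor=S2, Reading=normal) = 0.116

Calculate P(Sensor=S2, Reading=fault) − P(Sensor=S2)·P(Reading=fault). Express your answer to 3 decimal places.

P(Sensor=S2) = 0.116 + 0.045 + 0.028 + 0.117 = 0.306.
P(Reading=fault) = 0.084 + 0.117 + 0.059 = 0.260.
P(Sensor=S2, Reading=fault) − P(Sensor=S2)P(Reading=fault) = 0.117 − 0.306×0.260 = 0.037.

0.037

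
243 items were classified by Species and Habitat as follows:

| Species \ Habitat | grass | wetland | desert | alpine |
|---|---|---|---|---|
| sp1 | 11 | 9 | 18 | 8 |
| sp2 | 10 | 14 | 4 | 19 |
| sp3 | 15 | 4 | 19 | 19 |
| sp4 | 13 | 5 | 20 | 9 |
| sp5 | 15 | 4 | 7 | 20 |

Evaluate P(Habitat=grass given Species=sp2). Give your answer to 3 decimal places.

Total with Species=sp2: 10 + 14 + 4 + 19 = 47.
P(Habitat=grass | Species=sp2) = 10/47 = 0.213.

0.213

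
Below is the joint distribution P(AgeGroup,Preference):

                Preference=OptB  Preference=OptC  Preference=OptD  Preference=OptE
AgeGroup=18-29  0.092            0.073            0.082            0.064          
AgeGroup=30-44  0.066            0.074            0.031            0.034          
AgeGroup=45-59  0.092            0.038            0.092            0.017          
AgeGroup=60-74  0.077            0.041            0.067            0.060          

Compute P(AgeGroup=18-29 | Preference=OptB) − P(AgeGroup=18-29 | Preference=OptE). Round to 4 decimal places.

-0.0844

P(Preference=OptB) = 0.092 + 0.066 + 0.092 + 0.077 = 0.327; P(AgeGroup=18-29 | Preference=OptB) = 0.092/0.327 = 0.28135.
P(Preference=OptE) = 0.064 + 0.034 + 0.017 + 0.060 = 0.175; P(AgeGroup=18-29 | Preference=OptE) = 0.064/0.175 = 0.36571.
Difference = -0.0844.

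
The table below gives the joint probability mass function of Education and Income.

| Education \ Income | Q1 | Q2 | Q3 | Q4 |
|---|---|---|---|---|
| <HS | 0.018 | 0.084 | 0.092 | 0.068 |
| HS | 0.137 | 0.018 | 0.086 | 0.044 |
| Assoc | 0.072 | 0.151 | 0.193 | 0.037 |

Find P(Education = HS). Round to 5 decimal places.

P(Education=HS) = 0.137 + 0.018 + 0.086 + 0.044 = 0.285.

0.28500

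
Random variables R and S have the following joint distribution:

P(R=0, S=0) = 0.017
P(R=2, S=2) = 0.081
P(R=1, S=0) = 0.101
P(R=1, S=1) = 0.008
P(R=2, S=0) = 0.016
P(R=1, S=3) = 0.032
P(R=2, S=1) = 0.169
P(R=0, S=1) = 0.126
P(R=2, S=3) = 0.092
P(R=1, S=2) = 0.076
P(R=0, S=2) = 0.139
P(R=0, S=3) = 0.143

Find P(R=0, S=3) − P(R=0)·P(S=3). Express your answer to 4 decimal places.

P(R=0) = 0.017 + 0.126 + 0.139 + 0.143 = 0.425.
P(S=3) = 0.143 + 0.032 + 0.092 = 0.267.
P(R=0, S=3) − P(R=0)P(S=3) = 0.143 − 0.425×0.267 = 0.0295.

0.0295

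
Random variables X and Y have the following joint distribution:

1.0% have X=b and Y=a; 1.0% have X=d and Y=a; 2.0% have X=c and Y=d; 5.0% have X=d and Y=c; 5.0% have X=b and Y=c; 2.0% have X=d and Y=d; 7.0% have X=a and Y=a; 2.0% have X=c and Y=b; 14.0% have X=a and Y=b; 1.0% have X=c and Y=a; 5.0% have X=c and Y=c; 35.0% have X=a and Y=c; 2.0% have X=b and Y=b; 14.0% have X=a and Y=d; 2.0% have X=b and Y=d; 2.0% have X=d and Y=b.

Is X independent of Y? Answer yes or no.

Every cell satisfies P(X,Y) = P(X)·P(Y). For instance P(X=d) = 0.100, P(Y=a) = 0.100, and 0.100×0.100 = 0.010 matches the joint entry. So X and Y are independent.

yes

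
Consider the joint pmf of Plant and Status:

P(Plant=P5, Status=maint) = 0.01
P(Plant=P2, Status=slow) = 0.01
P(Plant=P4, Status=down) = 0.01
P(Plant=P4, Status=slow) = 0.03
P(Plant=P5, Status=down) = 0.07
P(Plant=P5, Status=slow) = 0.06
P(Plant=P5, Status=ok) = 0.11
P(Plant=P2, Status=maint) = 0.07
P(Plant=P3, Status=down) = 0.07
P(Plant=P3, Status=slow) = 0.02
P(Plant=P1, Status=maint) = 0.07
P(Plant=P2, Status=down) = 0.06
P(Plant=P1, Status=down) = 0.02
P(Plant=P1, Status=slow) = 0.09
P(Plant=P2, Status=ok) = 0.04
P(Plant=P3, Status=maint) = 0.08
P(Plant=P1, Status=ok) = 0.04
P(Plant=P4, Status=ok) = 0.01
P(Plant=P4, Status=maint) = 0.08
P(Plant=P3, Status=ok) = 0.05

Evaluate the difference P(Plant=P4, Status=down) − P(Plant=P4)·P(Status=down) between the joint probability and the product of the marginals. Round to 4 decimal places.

P(Plant=P4) = 0.01 + 0.03 + 0.01 + 0.08 = 0.13.
P(Status=down) = 0.02 + 0.06 + 0.07 + 0.01 + 0.07 = 0.23.
P(Plant=P4, Status=down) − P(Plant=P4)P(Status=down) = 0.01 − 0.13×0.23 = -0.0199.

-0.0199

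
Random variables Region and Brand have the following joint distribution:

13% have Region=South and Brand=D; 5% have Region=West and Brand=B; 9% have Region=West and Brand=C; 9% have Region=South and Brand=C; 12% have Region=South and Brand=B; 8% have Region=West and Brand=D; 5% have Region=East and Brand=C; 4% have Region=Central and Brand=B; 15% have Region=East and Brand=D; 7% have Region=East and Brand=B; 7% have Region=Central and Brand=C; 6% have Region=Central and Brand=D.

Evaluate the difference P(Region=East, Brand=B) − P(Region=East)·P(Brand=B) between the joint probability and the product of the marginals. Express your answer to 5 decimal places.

P(Region=East) = 0.07 + 0.05 + 0.15 = 0.27.
P(Brand=B) = 0.12 + 0.07 + 0.05 + 0.04 = 0.28.
P(Region=East, Brand=B) − P(Region=East)P(Brand=B) = 0.07 − 0.27×0.28 = -0.00560.

-0.00560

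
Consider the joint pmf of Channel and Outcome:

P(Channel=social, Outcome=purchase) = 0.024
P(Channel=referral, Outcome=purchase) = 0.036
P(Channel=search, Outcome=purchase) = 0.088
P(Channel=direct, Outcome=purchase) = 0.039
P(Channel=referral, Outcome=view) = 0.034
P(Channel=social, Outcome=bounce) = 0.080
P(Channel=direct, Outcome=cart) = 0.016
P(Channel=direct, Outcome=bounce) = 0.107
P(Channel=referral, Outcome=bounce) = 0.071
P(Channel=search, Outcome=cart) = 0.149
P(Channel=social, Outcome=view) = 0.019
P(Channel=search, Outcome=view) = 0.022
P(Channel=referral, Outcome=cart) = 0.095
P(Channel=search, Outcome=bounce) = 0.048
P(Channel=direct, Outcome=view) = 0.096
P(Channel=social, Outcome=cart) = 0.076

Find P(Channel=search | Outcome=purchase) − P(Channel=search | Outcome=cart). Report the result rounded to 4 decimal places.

0.0271

P(Outcome=purchase) = 0.088 + 0.024 + 0.039 + 0.036 = 0.187; P(Channel=search | Outcome=purchase) = 0.088/0.187 = 0.47059.
P(Outcome=cart) = 0.149 + 0.076 + 0.016 + 0.095 = 0.336; P(Channel=search | Outcome=cart) = 0.149/0.336 = 0.44345.
Difference = 0.0271.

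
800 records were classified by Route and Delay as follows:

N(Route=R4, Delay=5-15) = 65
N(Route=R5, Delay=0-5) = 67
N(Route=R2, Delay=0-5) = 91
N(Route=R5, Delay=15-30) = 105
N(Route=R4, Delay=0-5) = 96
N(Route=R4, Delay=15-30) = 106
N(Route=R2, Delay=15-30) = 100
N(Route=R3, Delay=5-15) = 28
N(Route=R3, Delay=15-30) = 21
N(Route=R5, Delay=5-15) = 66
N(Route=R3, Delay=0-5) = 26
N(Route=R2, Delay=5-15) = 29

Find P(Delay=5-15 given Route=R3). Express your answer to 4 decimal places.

Total with Route=R3: 26 + 28 + 21 = 75.
P(Delay=5-15 | Route=R3) = 28/75 = 0.3733.

0.3733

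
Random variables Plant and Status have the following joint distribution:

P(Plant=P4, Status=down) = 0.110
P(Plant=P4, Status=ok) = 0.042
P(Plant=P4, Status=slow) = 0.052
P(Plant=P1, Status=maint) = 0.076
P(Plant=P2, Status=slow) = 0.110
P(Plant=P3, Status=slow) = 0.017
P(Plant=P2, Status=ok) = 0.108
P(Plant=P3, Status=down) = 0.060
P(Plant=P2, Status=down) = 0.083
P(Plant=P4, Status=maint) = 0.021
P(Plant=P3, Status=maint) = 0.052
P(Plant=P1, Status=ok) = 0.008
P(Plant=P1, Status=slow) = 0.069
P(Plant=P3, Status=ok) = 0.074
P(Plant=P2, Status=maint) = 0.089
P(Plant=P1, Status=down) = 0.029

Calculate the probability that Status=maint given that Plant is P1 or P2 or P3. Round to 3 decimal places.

0.280

P(Plant=P1) = 0.008 + 0.069 + 0.029 + 0.076 = 0.182.
P(Plant=P2) = 0.108 + 0.110 + 0.083 + 0.089 = 0.390.
P(Plant=P3) = 0.074 + 0.017 + 0.060 + 0.052 = 0.203.
P(Plant ∈ {P1, P2, P3}) = 0.182 + 0.390 + 0.203 = 0.775; P(Status=maint, Plant ∈ {P1, P2, P3}) = 0.076 + 0.089 + 0.052 = 0.217.
P(Status=maint | Plant ∈ {P1, P2, P3}) = 0.217/0.775 = 0.280.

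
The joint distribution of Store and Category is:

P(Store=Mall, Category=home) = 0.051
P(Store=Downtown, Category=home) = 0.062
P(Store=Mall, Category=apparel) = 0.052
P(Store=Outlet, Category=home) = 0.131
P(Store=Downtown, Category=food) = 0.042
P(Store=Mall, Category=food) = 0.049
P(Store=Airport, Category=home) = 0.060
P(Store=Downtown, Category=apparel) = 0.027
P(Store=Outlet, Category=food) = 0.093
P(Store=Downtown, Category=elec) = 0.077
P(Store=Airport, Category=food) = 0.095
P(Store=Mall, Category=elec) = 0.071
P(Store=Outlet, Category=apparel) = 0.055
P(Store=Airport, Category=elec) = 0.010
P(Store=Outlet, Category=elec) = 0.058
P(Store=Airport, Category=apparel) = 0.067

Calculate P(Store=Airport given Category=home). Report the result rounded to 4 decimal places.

0.1974

P(Category=home) = 0.062 + 0.051 + 0.060 + 0.131 = 0.304.
P(Store=Airport | Category=home) = 0.060/0.304 = 0.1974.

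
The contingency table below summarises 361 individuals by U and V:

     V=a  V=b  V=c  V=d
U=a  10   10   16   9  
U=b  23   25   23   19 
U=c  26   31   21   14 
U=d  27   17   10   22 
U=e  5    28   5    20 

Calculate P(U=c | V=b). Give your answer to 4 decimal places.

Total with V=b: 10 + 25 + 31 + 17 + 28 = 111.
P(U=c | V=b) = 31/111 = 0.2793.

0.2793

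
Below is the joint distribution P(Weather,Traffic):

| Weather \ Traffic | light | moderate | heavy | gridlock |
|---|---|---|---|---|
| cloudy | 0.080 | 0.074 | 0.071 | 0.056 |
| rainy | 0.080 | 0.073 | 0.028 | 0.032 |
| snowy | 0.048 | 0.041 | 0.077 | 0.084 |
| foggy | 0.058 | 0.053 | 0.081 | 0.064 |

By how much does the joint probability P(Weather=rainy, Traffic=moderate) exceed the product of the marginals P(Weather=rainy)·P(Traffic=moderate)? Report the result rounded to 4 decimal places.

0.0217

P(Weather=rainy) = 0.080 + 0.073 + 0.028 + 0.032 = 0.213.
P(Traffic=moderate) = 0.074 + 0.073 + 0.041 + 0.053 = 0.241.
P(Weather=rainy, Traffic=moderate) − P(Weather=rainy)P(Traffic=moderate) = 0.073 − 0.213×0.241 = 0.0217.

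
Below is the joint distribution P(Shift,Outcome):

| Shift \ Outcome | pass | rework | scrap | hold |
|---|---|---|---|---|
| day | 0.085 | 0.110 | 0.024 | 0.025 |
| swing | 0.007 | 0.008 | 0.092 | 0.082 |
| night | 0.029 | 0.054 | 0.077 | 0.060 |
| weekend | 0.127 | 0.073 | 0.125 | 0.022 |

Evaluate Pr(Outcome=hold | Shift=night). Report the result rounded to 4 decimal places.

0.2727

P(Shift=night) = 0.029 + 0.054 + 0.077 + 0.060 = 0.220.
P(Outcome=hold | Shift=night) = 0.060/0.220 = 0.2727.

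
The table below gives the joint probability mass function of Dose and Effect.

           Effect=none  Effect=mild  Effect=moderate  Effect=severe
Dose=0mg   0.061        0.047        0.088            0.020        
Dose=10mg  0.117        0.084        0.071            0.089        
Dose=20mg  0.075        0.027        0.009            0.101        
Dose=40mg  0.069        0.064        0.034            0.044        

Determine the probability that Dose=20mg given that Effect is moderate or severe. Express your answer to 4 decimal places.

P(Effect=moderate) = 0.088 + 0.071 + 0.009 + 0.034 = 0.202.
P(Effect=severe) = 0.020 + 0.089 + 0.101 + 0.044 = 0.254.
P(Effect ∈ {moderate, severe}) = 0.202 + 0.254 = 0.456; P(Dose=20mg, Effect ∈ {moderate, severe}) = 0.009 + 0.101 = 0.110.
P(Dose=20mg | Effect ∈ {moderate, severe}) = 0.110/0.456 = 0.2412.

0.2412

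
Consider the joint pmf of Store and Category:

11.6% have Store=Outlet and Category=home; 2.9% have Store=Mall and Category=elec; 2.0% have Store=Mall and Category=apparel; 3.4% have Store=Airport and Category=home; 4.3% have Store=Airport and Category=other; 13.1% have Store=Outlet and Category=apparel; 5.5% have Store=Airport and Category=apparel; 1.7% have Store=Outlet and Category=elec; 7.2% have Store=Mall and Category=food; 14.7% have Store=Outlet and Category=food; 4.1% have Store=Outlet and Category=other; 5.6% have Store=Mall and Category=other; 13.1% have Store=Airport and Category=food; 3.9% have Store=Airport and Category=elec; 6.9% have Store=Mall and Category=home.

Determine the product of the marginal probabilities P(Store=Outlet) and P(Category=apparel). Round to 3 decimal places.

P(Store=Outlet) = 0.147 + 0.131 + 0.017 + 0.116 + 0.041 = 0.452.
P(Category=apparel) = 0.020 + 0.055 + 0.131 = 0.206.
Product: 0.452 × 0.206 = 0.093.

0.093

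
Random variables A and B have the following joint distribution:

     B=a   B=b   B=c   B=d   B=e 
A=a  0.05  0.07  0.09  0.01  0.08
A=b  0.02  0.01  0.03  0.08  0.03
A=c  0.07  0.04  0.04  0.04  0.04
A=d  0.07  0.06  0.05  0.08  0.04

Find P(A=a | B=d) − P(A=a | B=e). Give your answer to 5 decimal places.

-0.37343

P(B=d) = 0.01 + 0.08 + 0.04 + 0.08 = 0.21; P(A=a | B=d) = 0.01/0.21 = 0.047619.
P(B=e) = 0.08 + 0.03 + 0.04 + 0.04 = 0.19; P(A=a | B=e) = 0.08/0.19 = 0.421053.
Difference = -0.37343.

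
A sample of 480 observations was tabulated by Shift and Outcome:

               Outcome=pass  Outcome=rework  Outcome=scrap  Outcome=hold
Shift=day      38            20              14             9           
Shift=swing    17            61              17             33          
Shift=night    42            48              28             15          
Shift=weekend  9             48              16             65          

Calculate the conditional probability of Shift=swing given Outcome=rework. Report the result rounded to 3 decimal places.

Total with Outcome=rework: 20 + 61 + 48 + 48 = 177.
P(Shift=swing | Outcome=rework) = 61/177 = 0.345.

0.345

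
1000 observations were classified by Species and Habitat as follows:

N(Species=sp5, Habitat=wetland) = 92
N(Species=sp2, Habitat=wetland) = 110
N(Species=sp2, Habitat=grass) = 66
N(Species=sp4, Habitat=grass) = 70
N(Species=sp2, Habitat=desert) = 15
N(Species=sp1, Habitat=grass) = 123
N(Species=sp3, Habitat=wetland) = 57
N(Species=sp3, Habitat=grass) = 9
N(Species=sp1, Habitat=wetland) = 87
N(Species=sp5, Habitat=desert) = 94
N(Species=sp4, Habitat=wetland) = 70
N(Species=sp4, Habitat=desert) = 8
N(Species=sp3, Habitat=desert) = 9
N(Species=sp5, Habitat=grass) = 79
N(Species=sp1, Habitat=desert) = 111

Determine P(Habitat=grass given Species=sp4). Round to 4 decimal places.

0.4730

Total with Species=sp4: 70 + 70 + 8 = 148.
P(Habitat=grass | Species=sp4) = 70/148 = 0.4730.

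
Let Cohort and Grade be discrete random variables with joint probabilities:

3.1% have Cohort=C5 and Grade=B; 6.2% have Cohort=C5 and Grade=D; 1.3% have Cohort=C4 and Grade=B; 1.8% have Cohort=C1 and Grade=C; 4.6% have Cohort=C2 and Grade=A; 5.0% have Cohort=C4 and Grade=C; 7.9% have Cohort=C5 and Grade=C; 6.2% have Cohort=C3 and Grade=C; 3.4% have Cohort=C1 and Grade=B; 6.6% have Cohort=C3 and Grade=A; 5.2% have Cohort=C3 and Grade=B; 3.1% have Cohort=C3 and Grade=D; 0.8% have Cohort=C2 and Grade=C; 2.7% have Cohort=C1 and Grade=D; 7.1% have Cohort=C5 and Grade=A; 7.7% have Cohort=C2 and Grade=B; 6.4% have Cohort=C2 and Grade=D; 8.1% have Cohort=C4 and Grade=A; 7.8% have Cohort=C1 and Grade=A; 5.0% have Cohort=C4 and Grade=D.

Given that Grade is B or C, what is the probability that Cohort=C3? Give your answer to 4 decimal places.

P(Grade=B) = 0.034 + 0.077 + 0.052 + 0.013 + 0.031 = 0.207.
P(Grade=C) = 0.018 + 0.008 + 0.062 + 0.050 + 0.079 = 0.217.
P(Grade ∈ {B, C}) = 0.207 + 0.217 = 0.424; P(Cohort=C3, Grade ∈ {B, C}) = 0.052 + 0.062 = 0.114.
P(Cohort=C3 | Grade ∈ {B, C}) = 0.114/0.424 = 0.2689.

0.2689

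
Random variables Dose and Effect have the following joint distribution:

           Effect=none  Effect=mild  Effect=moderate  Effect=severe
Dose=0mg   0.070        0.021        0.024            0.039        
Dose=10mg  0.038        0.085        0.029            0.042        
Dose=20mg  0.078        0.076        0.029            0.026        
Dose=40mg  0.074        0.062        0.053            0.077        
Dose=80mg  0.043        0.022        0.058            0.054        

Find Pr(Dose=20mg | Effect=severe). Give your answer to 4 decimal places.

0.1092

P(Effect=severe) = 0.039 + 0.042 + 0.026 + 0.077 + 0.054 = 0.238.
P(Dose=20mg | Effect=severe) = 0.026/0.238 = 0.1092.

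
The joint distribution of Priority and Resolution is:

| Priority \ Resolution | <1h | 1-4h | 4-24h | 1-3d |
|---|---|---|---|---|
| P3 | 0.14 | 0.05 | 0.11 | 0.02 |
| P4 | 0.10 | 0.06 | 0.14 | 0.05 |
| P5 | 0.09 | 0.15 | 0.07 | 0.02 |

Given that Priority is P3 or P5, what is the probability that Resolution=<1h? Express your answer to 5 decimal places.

P(Priority=P3) = 0.14 + 0.05 + 0.11 + 0.02 = 0.32.
P(Priority=P5) = 0.09 + 0.15 + 0.07 + 0.02 = 0.33.
P(Priority ∈ {P3, P5}) = 0.32 + 0.33 = 0.65; P(Resolution=<1h, Priority ∈ {P3, P5}) = 0.14 + 0.09 = 0.23.
P(Resolution=<1h | Priority ∈ {P3, P5}) = 0.23/0.65 = 0.35385.

0.35385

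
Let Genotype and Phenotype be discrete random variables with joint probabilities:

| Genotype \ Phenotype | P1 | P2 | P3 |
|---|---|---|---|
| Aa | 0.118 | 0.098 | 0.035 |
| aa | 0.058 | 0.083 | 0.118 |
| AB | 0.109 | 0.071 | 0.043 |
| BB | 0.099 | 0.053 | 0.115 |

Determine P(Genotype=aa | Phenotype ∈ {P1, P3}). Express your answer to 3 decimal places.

0.253

P(Phenotype=P1) = 0.118 + 0.058 + 0.109 + 0.099 = 0.384.
P(Phenotype=P3) = 0.035 + 0.118 + 0.043 + 0.115 = 0.311.
P(Phenotype ∈ {P1, P3}) = 0.384 + 0.311 = 0.695; P(Genotype=aa, Phenotype ∈ {P1, P3}) = 0.058 + 0.118 = 0.176.
P(Genotype=aa | Phenotype ∈ {P1, P3}) = 0.176/0.695 = 0.253.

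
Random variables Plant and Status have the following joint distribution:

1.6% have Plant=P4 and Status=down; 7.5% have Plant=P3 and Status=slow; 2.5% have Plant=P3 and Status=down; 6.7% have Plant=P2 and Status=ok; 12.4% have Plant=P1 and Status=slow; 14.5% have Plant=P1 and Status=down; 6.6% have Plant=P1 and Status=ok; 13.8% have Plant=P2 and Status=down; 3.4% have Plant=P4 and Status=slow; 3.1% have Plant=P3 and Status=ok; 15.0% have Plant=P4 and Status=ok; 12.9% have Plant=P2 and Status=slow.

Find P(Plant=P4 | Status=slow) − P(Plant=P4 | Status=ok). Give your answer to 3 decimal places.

P(Status=slow) = 0.124 + 0.129 + 0.075 + 0.034 = 0.362; P(Plant=P4 | Status=slow) = 0.034/0.362 = 0.0939.
P(Status=ok) = 0.066 + 0.067 + 0.031 + 0.150 = 0.314; P(Plant=P4 | Status=ok) = 0.150/0.314 = 0.4777.
Difference = -0.384.

-0.384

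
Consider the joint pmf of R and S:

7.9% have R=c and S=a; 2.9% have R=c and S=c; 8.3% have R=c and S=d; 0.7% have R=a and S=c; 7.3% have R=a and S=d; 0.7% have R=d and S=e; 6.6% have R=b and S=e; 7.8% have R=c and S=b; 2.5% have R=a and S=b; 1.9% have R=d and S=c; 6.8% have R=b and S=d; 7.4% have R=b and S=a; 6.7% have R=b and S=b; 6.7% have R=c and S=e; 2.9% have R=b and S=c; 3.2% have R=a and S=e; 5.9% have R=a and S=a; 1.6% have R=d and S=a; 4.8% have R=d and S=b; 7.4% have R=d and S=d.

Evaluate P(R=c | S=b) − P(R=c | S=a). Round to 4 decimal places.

0.0113

P(S=b) = 0.025 + 0.067 + 0.078 + 0.048 = 0.218; P(R=c | S=b) = 0.078/0.218 = 0.35780.
P(S=a) = 0.059 + 0.074 + 0.079 + 0.016 = 0.228; P(R=c | S=a) = 0.079/0.228 = 0.34649.
Difference = 0.0113.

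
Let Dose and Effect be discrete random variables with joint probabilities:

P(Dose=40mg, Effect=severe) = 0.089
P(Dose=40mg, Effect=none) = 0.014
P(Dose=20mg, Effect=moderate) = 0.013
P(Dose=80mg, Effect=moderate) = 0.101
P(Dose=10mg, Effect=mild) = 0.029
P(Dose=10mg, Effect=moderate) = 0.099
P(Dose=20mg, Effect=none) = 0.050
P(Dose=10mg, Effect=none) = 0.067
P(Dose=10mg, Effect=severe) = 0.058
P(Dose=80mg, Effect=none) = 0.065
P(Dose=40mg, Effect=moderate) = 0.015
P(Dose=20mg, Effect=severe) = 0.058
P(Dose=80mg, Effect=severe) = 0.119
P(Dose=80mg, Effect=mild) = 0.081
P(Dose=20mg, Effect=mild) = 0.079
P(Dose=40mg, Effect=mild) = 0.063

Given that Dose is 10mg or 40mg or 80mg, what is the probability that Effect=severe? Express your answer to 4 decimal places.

P(Dose=10mg) = 0.067 + 0.029 + 0.099 + 0.058 = 0.253.
P(Dose=40mg) = 0.014 + 0.063 + 0.015 + 0.089 = 0.181.
P(Dose=80mg) = 0.065 + 0.081 + 0.101 + 0.119 = 0.366.
P(Dose ∈ {10mg, 40mg, 80mg}) = 0.253 + 0.181 + 0.366 = 0.800; P(Effect=severe, Dose ∈ {10mg, 40mg, 80mg}) = 0.058 + 0.089 + 0.119 = 0.266.
P(Effect=severe | Dose ∈ {10mg, 40mg, 80mg}) = 0.266/0.800 = 0.3325.

0.3325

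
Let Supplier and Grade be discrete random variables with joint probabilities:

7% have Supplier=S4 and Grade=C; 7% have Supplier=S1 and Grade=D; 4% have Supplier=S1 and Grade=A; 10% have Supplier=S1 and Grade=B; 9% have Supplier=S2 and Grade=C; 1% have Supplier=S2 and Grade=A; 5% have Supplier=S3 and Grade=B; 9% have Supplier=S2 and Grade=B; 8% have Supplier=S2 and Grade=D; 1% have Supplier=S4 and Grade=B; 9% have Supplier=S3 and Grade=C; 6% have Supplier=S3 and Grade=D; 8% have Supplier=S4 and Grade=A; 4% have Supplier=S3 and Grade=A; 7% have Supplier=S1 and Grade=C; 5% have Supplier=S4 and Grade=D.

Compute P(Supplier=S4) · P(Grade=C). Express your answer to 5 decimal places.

P(Supplier=S4) = 0.08 + 0.01 + 0.07 + 0.05 = 0.21.
P(Grade=C) = 0.07 + 0.09 + 0.09 + 0.07 = 0.32.
Product: 0.21 × 0.32 = 0.06720.

0.06720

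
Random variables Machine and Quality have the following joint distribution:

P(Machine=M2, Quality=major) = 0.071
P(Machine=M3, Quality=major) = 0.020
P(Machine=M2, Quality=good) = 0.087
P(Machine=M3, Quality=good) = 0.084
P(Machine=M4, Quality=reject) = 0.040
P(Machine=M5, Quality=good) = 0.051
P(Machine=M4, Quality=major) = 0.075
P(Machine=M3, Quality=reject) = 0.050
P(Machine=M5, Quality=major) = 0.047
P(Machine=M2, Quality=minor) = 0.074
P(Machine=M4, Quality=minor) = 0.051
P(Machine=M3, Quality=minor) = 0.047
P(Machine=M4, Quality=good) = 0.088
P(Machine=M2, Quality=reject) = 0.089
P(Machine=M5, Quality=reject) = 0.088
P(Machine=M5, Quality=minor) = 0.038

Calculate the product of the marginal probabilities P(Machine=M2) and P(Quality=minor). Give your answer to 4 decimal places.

0.0674

P(Machine=M2) = 0.087 + 0.074 + 0.071 + 0.089 = 0.321.
P(Quality=minor) = 0.074 + 0.047 + 0.051 + 0.038 = 0.210.
Product: 0.321 × 0.210 = 0.0674.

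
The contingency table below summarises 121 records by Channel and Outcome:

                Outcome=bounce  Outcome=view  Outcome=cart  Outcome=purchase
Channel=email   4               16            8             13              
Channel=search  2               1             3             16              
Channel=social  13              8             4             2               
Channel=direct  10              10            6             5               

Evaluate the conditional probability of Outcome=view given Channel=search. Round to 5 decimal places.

Total with Channel=search: 2 + 1 + 3 + 16 = 22.
P(Outcome=view | Channel=search) = 1/22 = 0.04545.

0.04545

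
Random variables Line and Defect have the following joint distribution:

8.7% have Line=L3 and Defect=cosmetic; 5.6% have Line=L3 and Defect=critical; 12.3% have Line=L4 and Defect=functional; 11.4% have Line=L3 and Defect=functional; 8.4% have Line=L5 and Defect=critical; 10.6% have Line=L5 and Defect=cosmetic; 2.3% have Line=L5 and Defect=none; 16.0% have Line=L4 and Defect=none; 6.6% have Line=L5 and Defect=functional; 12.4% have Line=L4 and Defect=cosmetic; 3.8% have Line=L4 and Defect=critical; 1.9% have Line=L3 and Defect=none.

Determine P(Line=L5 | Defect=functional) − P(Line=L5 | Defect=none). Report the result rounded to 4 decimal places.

P(Defect=functional) = 0.114 + 0.123 + 0.066 = 0.303; P(Line=L5 | Defect=functional) = 0.066/0.303 = 0.21782.
P(Defect=none) = 0.019 + 0.160 + 0.023 = 0.202; P(Line=L5 | Defect=none) = 0.023/0.202 = 0.11386.
Difference = 0.1040.

0.1040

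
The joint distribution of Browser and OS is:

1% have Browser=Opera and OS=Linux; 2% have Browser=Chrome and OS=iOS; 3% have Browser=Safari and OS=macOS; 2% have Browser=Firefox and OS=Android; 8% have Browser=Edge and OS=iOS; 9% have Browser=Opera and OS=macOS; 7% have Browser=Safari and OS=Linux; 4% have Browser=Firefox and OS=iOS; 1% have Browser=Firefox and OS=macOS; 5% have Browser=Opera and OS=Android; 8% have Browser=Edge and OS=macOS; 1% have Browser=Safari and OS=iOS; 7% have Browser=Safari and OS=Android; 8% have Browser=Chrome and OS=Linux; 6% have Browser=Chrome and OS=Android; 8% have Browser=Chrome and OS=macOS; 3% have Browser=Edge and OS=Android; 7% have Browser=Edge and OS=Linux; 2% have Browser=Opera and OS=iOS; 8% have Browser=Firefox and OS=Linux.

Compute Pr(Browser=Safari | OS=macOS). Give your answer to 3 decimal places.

P(OS=macOS) = 0.08 + 0.01 + 0.03 + 0.08 + 0.09 = 0.29.
P(Browser=Safari | OS=macOS) = 0.03/0.29 = 0.103.

0.103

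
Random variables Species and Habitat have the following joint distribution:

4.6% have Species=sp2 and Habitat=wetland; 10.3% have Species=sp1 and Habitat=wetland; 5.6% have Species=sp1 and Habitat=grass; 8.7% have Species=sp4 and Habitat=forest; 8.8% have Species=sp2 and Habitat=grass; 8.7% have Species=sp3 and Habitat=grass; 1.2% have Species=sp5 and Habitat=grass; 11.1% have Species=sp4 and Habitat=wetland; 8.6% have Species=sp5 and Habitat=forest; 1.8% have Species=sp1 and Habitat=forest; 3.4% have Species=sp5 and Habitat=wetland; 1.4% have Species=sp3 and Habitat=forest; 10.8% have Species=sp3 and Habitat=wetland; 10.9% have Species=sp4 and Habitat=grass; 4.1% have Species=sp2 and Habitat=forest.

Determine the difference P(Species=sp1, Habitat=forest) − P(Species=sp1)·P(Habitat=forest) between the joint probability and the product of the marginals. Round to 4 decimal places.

P(Species=sp1) = 0.018 + 0.056 + 0.103 = 0.177.
P(Habitat=forest) = 0.018 + 0.041 + 0.014 + 0.087 + 0.086 = 0.246.
P(Species=sp1, Habitat=forest) − P(Species=sp1)P(Habitat=forest) = 0.018 − 0.177×0.246 = -0.0255.

-0.0255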